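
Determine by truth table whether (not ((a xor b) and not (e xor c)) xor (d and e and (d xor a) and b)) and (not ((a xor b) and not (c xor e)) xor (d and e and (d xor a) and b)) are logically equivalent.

equivalent

a | b | c | d | e || φ | ψ
T | T | T | T | T || T | T
T | T | T | T | F || T | T
T | T | T | F | T || T | T
T | T | T | F | F || T | T
T | T | F | T | T || T | T
T | T | F | T | F || T | T
T | T | F | F | T || T | T
T | T | F | F | F || T | T
T | F | T | T | T || F | F
T | F | T | T | F || T | T
T | F | T | F | T || F | F
T | F | T | F | F || T | T
T | F | F | T | T || T | T
T | F | F | T | F || F | F
T | F | F | F | T || T | T
T | F | F | F | F || F | F
F | T | T | T | T || T | T
F | T | T | T | F || T | T
F | T | T | F | T || F | F
F | T | T | F | F || T | T
F | T | F | T | T || F | F
F | T | F | T | F || F | F
F | T | F | F | T || T | T
F | T | F | F | F || F | F
F | F | T | T | T || T | T
F | F | T | T | F || T | T
F | F | T | F | T || T | T
F | F | T | F | F || T | T
F | F | F | T | T || T | T
F | F | F | T | F || T | T
F | F | F | F | T || T | T
F | F | F | F | F || T | T
The columns for φ and ψ agree on every row, so they are logically equivalent.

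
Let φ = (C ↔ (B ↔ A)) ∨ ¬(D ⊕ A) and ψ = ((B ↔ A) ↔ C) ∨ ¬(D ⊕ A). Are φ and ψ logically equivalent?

A | B | C | D | φ | ψ
- | - | - | - | - | -
1 | 1 | 1 | 1 | 1 | 1
1 | 1 | 1 | 0 | 1 | 1
1 | 1 | 0 | 1 | 1 | 1
1 | 1 | 0 | 0 | 0 | 0
1 | 0 | 1 | 1 | 1 | 1
1 | 0 | 1 | 0 | 0 | 0
1 | 0 | 0 | 1 | 1 | 1
1 | 0 | 0 | 0 | 1 | 1
0 | 1 | 1 | 1 | 0 | 0
0 | 1 | 1 | 0 | 1 | 1
0 | 1 | 0 | 1 | 1 | 1
0 | 1 | 0 | 0 | 1 | 1
0 | 0 | 1 | 1 | 1 | 1
0 | 0 | 1 | 0 | 1 | 1
0 | 0 | 0 | 1 | 0 | 0
0 | 0 | 0 | 0 | 1 | 1
The columns for φ and ψ agree on every row, so they are logically equivalent.

equivalent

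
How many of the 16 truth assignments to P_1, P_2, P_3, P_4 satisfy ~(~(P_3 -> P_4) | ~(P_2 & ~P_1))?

 P_1  |  P_2  |  P_3  |  P_4  || (P_3 -> P_4) | ~(P_3 -> P_4) |  ~P_1 | (P_2 & ~P_1) | ~(P_2 & ~P_1) |   φ  
 True |  True |  True |  True ||     True     |     False     | False |    False     |      True     | False
 True |  True |  True | False ||    False     |      True     | False |    False     |      True     | False
 True |  True | False |  True ||     True     |     False     | False |    False     |      True     | False
 True |  True | False | False ||     True     |     False     | False |    False     |      True     | False
 True | False |  True |  True ||     True     |     False     | False |    False     |      True     | False
 True | False |  True | False ||    False     |      True     | False |    False     |      True     | False
 True | False | False |  True ||     True     |     False     | False |    False     |      True     | False
 True | False | False | False ||     True     |     False     | False |    False     |      True     | False
False |  True |  True |  True ||     True     |     False     |  True |     True     |     False     |  True
False |  True |  True | False ||    False     |      True     |  True |     True     |     False     | False
False |  True | False |  True ||     True     |     False     |  True |     True     |     False     |  True
False |  True | False | False ||     True     |     False     |  True |     True     |     False     |  True
False | False |  True |  True ||     True     |     False     |  True |    False     |      True     | False
False | False |  True | False ||    False     |      True     |  True |    False     |      True     | False
False | False | False |  True ||     True     |     False     |  True |    False     |      True     | False
False | False | False | False ||     True     |     False     |  True |    False     |      True     | False
The formula is true on 3 of the 16 rows.

3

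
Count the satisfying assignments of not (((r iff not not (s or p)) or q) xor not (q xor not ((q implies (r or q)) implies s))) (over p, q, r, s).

p | q | r | s | (s or p) | not (s or p) | not not (s or p) | (r iff not not (s or p)) | (r or q) | (q implies (r or q)) | φ
- | - | - | - | -------- | ------------ | ---------------- | ------------------------ | -------- | -------------------- | -
T | T | T | T |    T     |      F       |        T         |            T             |    T     |          T           | F
T | T | T | F |    T     |      F       |        T         |            T             |    T     |          T           | T
T | T | F | T |    T     |      F       |        T         |            F             |    T     |          T           | F
T | T | F | F |    T     |      F       |        T         |            F             |    T     |          T           | T
T | F | T | T |    T     |      F       |        T         |            T             |    T     |          T           | T
T | F | T | F |    T     |      F       |        T         |            T             |    T     |          T           | F
T | F | F | T |    T     |      F       |        T         |            F             |    F     |          T           | F
T | F | F | F |    T     |      F       |        T         |            F             |    F     |          T           | T
F | T | T | T |    T     |      F       |        T         |            T             |    T     |          T           | F
F | T | T | F |    F     |      T       |        F         |            F             |    T     |          T           | T
F | T | F | T |    T     |      F       |        T         |            F             |    T     |          T           | F
F | T | F | F |    F     |      T       |        F         |            T             |    T     |          T           | T
F | F | T | T |    T     |      F       |        T         |            T             |    T     |          T           | T
F | F | T | F |    F     |      T       |        F         |            F             |    T     |          T           | T
F | F | F | T |    T     |      F       |        T         |            F             |    F     |          T           | F
F | F | F | F |    F     |      T       |        F         |            T             |    F     |          T           | F
The formula is true on 8 of the 16 rows.

8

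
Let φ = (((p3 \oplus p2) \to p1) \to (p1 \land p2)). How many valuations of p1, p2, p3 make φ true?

4

p1 | p2 | p3 || (p3 \oplus p2) | ((p3 \oplus p2) \to p1) | (p1 \land p2) | φ
1  | 1  | 1  ||       0        |            1            |       1       | 1
1  | 1  | 0  ||       1        |            1            |       1       | 1
1  | 0  | 1  ||       1        |            1            |       0       | 0
1  | 0  | 0  ||       0        |            1            |       0       | 0
0  | 1  | 1  ||       0        |            1            |       0       | 0
0  | 1  | 0  ||       1        |            0            |       0       | 1
0  | 0  | 1  ||       1        |            0            |       0       | 1
0  | 0  | 0  ||       0        |            1            |       0       | 0
The formula is true on 4 of the 8 rows.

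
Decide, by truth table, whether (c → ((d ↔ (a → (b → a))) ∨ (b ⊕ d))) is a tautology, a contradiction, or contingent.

contingent

a | b | c | d | (b → a) | (a → (b → a)) | (d ↔ (a → (b → a))) | (b ⊕ d) | φ
- | - | - | - | ------- | ------------- | ------------------- | ------- | -
T | T | T | T |    T    |       T       |          T          |    F    | T
T | T | T | F |    T    |       T       |          F          |    T    | T
T | T | F | T |    T    |       T       |          T          |    F    | T
T | T | F | F |    T    |       T       |          F          |    T    | T
T | F | T | T |    T    |       T       |          T          |    T    | T
T | F | T | F |    T    |       T       |          F          |    F    | F
T | F | F | T |    T    |       T       |          T          |    T    | T
T | F | F | F |    T    |       T       |          F          |    F    | T
F | T | T | T |    F    |       T       |          T          |    F    | T
F | T | T | F |    F    |       T       |          F          |    T    | T
F | T | F | T |    F    |       T       |          T          |    F    | T
F | T | F | F |    F    |       T       |          F          |    T    | T
F | F | T | T |    T    |       T       |          T          |    T    | T
F | F | T | F |    T    |       T       |          F          |    F    | F
F | F | F | T |    T    |       T       |          T          |    T    | T
F | F | F | F |    T    |       T       |          F          |    F    | T
14 of 16 rows are T, so the formula is contingent.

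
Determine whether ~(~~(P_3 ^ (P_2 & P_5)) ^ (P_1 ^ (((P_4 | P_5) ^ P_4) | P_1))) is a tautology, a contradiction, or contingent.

P_1  P_2  P_3  P_4  P_5  |  φ
 1    1    1    1    1   |  1
 1    1    1    1    0   |  0
 1    1    1    0    1   |  1
 1    1    1    0    0   |  0
 1    1    0    1    1   |  0
 1    1    0    1    0   |  1
 1    1    0    0    1   |  0
 1    1    0    0    0   |  1
 1    0    1    1    1   |  0
 1    0    1    1    0   |  0
 1    0    1    0    1   |  0
 1    0    1    0    0   |  0
 1    0    0    1    1   |  1
 1    0    0    1    0   |  1
 1    0    0    0    1   |  1
 1    0    0    0    0   |  1
 0    1    1    1    1   |  1
 0    1    1    1    0   |  0
 0    1    1    0    1   |  0
 0    1    1    0    0   |  0
 0    1    0    1    1   |  0
 0    1    0    1    0   |  1
 0    1    0    0    1   |  1
 0    1    0    0    0   |  1
 0    0    1    1    1   |  0
 0    0    1    1    0   |  0
 0    0    1    0    1   |  1
 0    0    1    0    0   |  0
 0    0    0    1    1   |  1
 0    0    0    1    0   |  1
 0    0    0    0    1   |  0
 0    0    0    0    0   |  1
16 of 32 rows are 1, so the formula is contingent.

contingent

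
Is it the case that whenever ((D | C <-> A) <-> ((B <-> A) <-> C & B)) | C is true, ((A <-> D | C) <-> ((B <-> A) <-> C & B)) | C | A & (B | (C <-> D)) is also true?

A  B  C  D  |  φ  ψ
0  0  0  0  |  0  0
0  0  0  1  |  1  1
0  0  1  0  |  1  1
0  0  1  1  |  1  1
0  1  0  0  |  1  1
0  1  0  1  |  0  0
0  1  1  0  |  1  1
0  1  1  1  |  1  1
1  0  0  0  |  0  1
1  0  0  1  |  1  1
1  0  1  0  |  1  1
1  0  1  1  |  1  1
1  1  0  0  |  1  1
1  1  0  1  |  0  1
1  1  1  0  |  1  1
1  1  1  1  |  1  1
In every row where φ is true, ψ is also true, so φ ⊨ ψ.

yes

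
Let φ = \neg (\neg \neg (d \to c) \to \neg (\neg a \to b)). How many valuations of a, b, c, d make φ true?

a  b  c  d  |  (d \to c)  \neg (d \to c)  \neg \neg (d \to c)  \neg a  (\neg a \to b)  \neg (\neg a \to b)  φ
F  F  F  F  |      T            F                  T             T           F                  T           F
F  F  F  T  |      F            T                  F             T           F                  T           F
F  F  T  F  |      T            F                  T             T           F                  T           F
F  F  T  T  |      T            F                  T             T           F                  T           F
F  T  F  F  |      T            F                  T             T           T                  F           T
F  T  F  T  |      F            T                  F             T           T                  F           F
F  T  T  F  |      T            F                  T             T           T                  F           T
F  T  T  T  |      T            F                  T             T           T                  F           T
T  F  F  F  |      T            F                  T             F           T                  F           T
T  F  F  T  |      F            T                  F             F           T                  F           F
T  F  T  F  |      T            F                  T             F           T                  F           T
T  F  T  T  |      T            F                  T             F           T                  F           T
T  T  F  F  |      T            F                  T             F           T                  F           T
T  T  F  T  |      F            T                  F             F           T                  F           F
T  T  T  F  |      T            F                  T             F           T                  F           T
T  T  T  T  |      T            F                  T             F           T                  F           T
The formula is true on 9 of the 16 rows.

9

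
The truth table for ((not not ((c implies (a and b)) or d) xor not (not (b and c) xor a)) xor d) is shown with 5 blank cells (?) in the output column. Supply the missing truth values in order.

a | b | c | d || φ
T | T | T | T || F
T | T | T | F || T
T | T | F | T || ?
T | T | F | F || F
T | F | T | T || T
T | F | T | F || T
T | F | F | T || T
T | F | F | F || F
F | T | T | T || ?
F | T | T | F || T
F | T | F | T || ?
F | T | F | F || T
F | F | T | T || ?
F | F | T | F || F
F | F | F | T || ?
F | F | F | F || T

Row a=T, b=T, c=F, d=T: (not not ((c implies (a and b)) or d) xor not (not (b and c) xor a)) = F, so the formula = T.
Row a=F, b=T, c=T, d=T: (not not ((c implies (a and b)) or d) xor not (not (b and c) xor a)) = F, so the formula = T.
Row a=F, b=T, c=F, d=T: (not not ((c implies (a and b)) or d) xor not (not (b and c) xor a)) = T, so the formula = F.
Row a=F, b=F, c=T, d=T: (not not ((c implies (a and b)) or d) xor not (not (b and c) xor a)) = T, so the formula = F.
Row a=F, b=F, c=F, d=T: (not not ((c implies (a and b)) or d) xor not (not (b and c) xor a)) = T, so the formula = F.

T, T, F, F, F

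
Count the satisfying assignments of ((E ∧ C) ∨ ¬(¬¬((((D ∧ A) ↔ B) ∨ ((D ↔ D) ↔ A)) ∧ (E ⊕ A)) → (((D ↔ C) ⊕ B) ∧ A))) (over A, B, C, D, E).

14

A | B | C | D | E || φ
1 | 1 | 1 | 1 | 1 || 1
1 | 1 | 1 | 1 | 0 || 1
1 | 1 | 1 | 0 | 1 || 1
1 | 1 | 1 | 0 | 0 || 0
1 | 1 | 0 | 1 | 1 || 0
1 | 1 | 0 | 1 | 0 || 0
1 | 1 | 0 | 0 | 1 || 0
1 | 1 | 0 | 0 | 0 || 1
1 | 0 | 1 | 1 | 1 || 1
1 | 0 | 1 | 1 | 0 || 0
1 | 0 | 1 | 0 | 1 || 1
1 | 0 | 1 | 0 | 0 || 1
1 | 0 | 0 | 1 | 1 || 0
1 | 0 | 0 | 1 | 0 || 1
1 | 0 | 0 | 0 | 1 || 0
1 | 0 | 0 | 0 | 0 || 0
0 | 1 | 1 | 1 | 1 || 1
0 | 1 | 1 | 1 | 0 || 0
0 | 1 | 1 | 0 | 1 || 1
0 | 1 | 1 | 0 | 0 || 0
0 | 1 | 0 | 1 | 1 || 0
0 | 1 | 0 | 1 | 0 || 0
0 | 1 | 0 | 0 | 1 || 0
0 | 1 | 0 | 0 | 0 || 0
0 | 0 | 1 | 1 | 1 || 1
0 | 0 | 1 | 1 | 0 || 0
0 | 0 | 1 | 0 | 1 || 1
0 | 0 | 1 | 0 | 0 || 0
0 | 0 | 0 | 1 | 1 || 1
0 | 0 | 0 | 1 | 0 || 0
0 | 0 | 0 | 0 | 1 || 1
0 | 0 | 0 | 0 | 0 || 0
The formula is true on 14 of the 32 rows.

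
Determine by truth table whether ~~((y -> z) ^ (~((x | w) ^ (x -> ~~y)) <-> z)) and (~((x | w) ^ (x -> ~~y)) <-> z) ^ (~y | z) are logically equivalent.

x | y | z | w | φ | ψ
- | - | - | - | - | -
T | T | T | T | F | F
T | T | T | F | F | F
T | T | F | T | F | F
T | T | F | F | F | F
T | F | T | T | T | T
T | F | T | F | T | T
T | F | F | T | F | F
T | F | F | F | F | F
F | T | T | T | F | F
F | T | T | F | T | T
F | T | F | T | F | F
F | T | F | F | T | T
F | F | T | T | F | F
F | F | T | F | T | T
F | F | F | T | T | T
F | F | F | F | F | F
The columns for φ and ψ agree on every row, so they are logically equivalent.

equivalent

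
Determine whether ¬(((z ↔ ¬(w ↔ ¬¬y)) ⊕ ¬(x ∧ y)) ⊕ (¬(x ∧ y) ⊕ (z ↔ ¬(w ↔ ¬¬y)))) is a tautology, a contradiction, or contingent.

  x   |   y   |   z   |   w   |   ¬y  |  ¬¬y  | (w ↔ ¬¬y) | ¬(w ↔ ¬¬y) | (z ↔ ¬(w ↔ ¬¬y)) | (x ∧ y) | ¬(x ∧ y) |   φ  
----- | ----- | ----- | ----- | ----- | ----- | --------- | ---------- | ---------------- | ------- | -------- | -----
 True |  True |  True |  True | False |  True |    True   |   False    |      False       |   True  |  False   |  True
 True |  True |  True | False | False |  True |   False   |    True    |       True       |   True  |  False   |  True
 True |  True | False |  True | False |  True |    True   |   False    |       True       |   True  |  False   |  True
 True |  True | False | False | False |  True |   False   |    True    |      False       |   True  |  False   |  True
 True | False |  True |  True |  True | False |   False   |    True    |       True       |  False  |   True   |  True
 True | False |  True | False |  True | False |    True   |   False    |      False       |  False  |   True   |  True
 True | False | False |  True |  True | False |   False   |    True    |      False       |  False  |   True   |  True
 True | False | False | False |  True | False |    True   |   False    |       True       |  False  |   True   |  True
False |  True |  True |  True | False |  True |    True   |   False    |      False       |  False  |   True   |  True
False |  True |  True | False | False |  True |   False   |    True    |       True       |  False  |   True   |  True
False |  True | False |  True | False |  True |    True   |   False    |       True       |  False  |   True   |  True
False |  True | False | False | False |  True |   False   |    True    |      False       |  False  |   True   |  True
False | False |  True |  True |  True | False |   False   |    True    |       True       |  False  |   True   |  True
False | False |  True | False |  True | False |    True   |   False    |      False       |  False  |   True   |  True
False | False | False |  True |  True | False |   False   |    True    |      False       |  False  |   True   |  True
False | False | False | False |  True | False |    True   |   False    |       True       |  False  |   True   |  True
Every row is True, so the formula is a tautology.

tautology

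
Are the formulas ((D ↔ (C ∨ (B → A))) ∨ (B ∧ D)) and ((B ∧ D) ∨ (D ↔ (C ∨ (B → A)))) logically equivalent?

A  B  C  D  |  φ  ψ
T  T  T  T  |  T  T
T  T  T  F  |  F  F
T  T  F  T  |  T  T
T  T  F  F  |  F  F
T  F  T  T  |  T  T
T  F  T  F  |  F  F
T  F  F  T  |  T  T
T  F  F  F  |  F  F
F  T  T  T  |  T  T
F  T  T  F  |  F  F
F  T  F  T  |  T  T
F  T  F  F  |  T  T
F  F  T  T  |  T  T
F  F  T  F  |  F  F
F  F  F  T  |  T  T
F  F  F  F  |  F  F
The columns for φ and ψ agree on every row, so they are logically equivalent.

equivalent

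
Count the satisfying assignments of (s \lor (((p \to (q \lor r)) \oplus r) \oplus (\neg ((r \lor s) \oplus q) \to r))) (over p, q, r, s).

p | q | r | s | φ
- | - | - | - | -
1 | 1 | 1 | 1 | 1
1 | 1 | 1 | 0 | 1
1 | 1 | 0 | 1 | 1
1 | 1 | 0 | 0 | 0
1 | 0 | 1 | 1 | 1
1 | 0 | 1 | 0 | 1
1 | 0 | 0 | 1 | 1
1 | 0 | 0 | 0 | 0
0 | 1 | 1 | 1 | 1
0 | 1 | 1 | 0 | 1
0 | 1 | 0 | 1 | 1
0 | 1 | 0 | 0 | 0
0 | 0 | 1 | 1 | 1
0 | 0 | 1 | 0 | 1
0 | 0 | 0 | 1 | 1
0 | 0 | 0 | 0 | 1
The formula is true on 13 of the 16 rows.

13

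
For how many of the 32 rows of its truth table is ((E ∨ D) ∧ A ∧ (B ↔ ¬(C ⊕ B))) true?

6

A  B  C  D  E  |  ((E ∨ D) ∧ A ∧ (B ↔ ¬(C ⊕ B)))
F  F  F  F  F  |                F               
F  F  F  F  T  |                F               
F  F  F  T  F  |                F               
F  F  F  T  T  |                F               
F  F  T  F  F  |                F               
F  F  T  F  T  |                F               
F  F  T  T  F  |                F               
F  F  T  T  T  |                F               
F  T  F  F  F  |                F               
F  T  F  F  T  |                F               
F  T  F  T  F  |                F               
F  T  F  T  T  |                F               
F  T  T  F  F  |                F               
F  T  T  F  T  |                F               
F  T  T  T  F  |                F               
F  T  T  T  T  |                F               
T  F  F  F  F  |                F               
T  F  F  F  T  |                F               
T  F  F  T  F  |                F               
T  F  F  T  T  |                F               
T  F  T  F  F  |                F               
T  F  T  F  T  |                T               
T  F  T  T  F  |                T               
T  F  T  T  T  |                T               
T  T  F  F  F  |                F               
T  T  F  F  T  |                F               
T  T  F  T  F  |                F               
T  T  F  T  T  |                F               
T  T  T  F  F  |                F               
T  T  T  F  T  |                T               
T  T  T  T  F  |                T               
T  T  T  T  T  |                T               
The formula is true on 6 of the 32 rows.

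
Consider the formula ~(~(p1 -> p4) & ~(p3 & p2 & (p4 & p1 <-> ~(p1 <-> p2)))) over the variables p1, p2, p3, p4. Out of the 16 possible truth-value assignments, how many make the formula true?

p1 | p2 | p3 | p4 || (p1 -> p4) | ~(p1 -> p4) | (p3 & p2) | (p4 & p1) | (p1 <-> p2) | ~(p1 <-> p2) | ((p4 & p1) <-> ~(p1 <-> p2)) | φ
T  | T  | T  | T  ||     T      |      F      |     T     |     T     |      T      |      F       |              F               | T
T  | T  | T  | F  ||     F      |      T      |     T     |     F     |      T      |      F       |              T               | T
T  | T  | F  | T  ||     T      |      F      |     F     |     T     |      T      |      F       |              F               | T
T  | T  | F  | F  ||     F      |      T      |     F     |     F     |      T      |      F       |              T               | F
T  | F  | T  | T  ||     T      |      F      |     F     |     T     |      F      |      T       |              T               | T
T  | F  | T  | F  ||     F      |      T      |     F     |     F     |      F      |      T       |              F               | F
T  | F  | F  | T  ||     T      |      F      |     F     |     T     |      F      |      T       |              T               | T
T  | F  | F  | F  ||     F      |      T      |     F     |     F     |      F      |      T       |              F               | F
F  | T  | T  | T  ||     T      |      F      |     T     |     F     |      F      |      T       |              F               | T
F  | T  | T  | F  ||     T      |      F      |     T     |     F     |      F      |      T       |              F               | T
F  | T  | F  | T  ||     T      |      F      |     F     |     F     |      F      |      T       |              F               | T
F  | T  | F  | F  ||     T      |      F      |     F     |     F     |      F      |      T       |              F               | T
F  | F  | T  | T  ||     T      |      F      |     F     |     F     |      T      |      F       |              T               | T
F  | F  | T  | F  ||     T      |      F      |     F     |     F     |      T      |      F       |              T               | T
F  | F  | F  | T  ||     T      |      F      |     F     |     F     |      T      |      F       |              T               | T
F  | F  | F  | F  ||     T      |      F      |     F     |     F     |      T      |      F       |              T               | T
The formula is true on 13 of the 16 rows.

13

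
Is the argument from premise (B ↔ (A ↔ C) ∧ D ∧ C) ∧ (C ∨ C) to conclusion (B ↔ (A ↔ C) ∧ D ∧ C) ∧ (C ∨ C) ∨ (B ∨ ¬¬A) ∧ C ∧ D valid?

A  B  C  D  |  φ  ψ
T  T  T  T  |  T  T
T  T  T  F  |  F  F
T  T  F  T  |  F  F
T  T  F  F  |  F  F
T  F  T  T  |  F  T
T  F  T  F  |  T  T
T  F  F  T  |  F  F
T  F  F  F  |  F  F
F  T  T  T  |  F  T
F  T  T  F  |  F  F
F  T  F  T  |  F  F
F  T  F  F  |  F  F
F  F  T  T  |  T  T
F  F  T  F  |  T  T
F  F  F  T  |  F  F
F  F  F  F  |  F  F
In every row where φ is true, ψ is also true, so φ ⊨ ψ.

yes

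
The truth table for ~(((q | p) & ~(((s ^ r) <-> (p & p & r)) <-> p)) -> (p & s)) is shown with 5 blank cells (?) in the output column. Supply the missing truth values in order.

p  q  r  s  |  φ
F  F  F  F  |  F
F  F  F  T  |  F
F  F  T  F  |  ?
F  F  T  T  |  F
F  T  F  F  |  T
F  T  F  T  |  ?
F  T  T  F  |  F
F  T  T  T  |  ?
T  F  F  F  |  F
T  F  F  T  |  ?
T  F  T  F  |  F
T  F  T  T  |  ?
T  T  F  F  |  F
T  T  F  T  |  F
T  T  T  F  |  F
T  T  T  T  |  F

F, F, T, F, F

Row p=F, q=F, r=T, s=F: ((q | p) & ~(((s ^ r) <-> (p & p & r)) <-> p)) = F, (p & s) = F, (((q | p) & ~(((s ^ r) <-> (p & p & r)) <-> p)) -> (p & s)) = T, so the formula = F.
Row p=F, q=T, r=F, s=T: ((q | p) & ~(((s ^ r) <-> (p & p & r)) <-> p)) = F, (p & s) = F, (((q | p) & ~(((s ^ r) <-> (p & p & r)) <-> p)) -> (p & s)) = T, so the formula = F.
Row p=F, q=T, r=T, s=T: ((q | p) & ~(((s ^ r) <-> (p & p & r)) <-> p)) = T, (p & s) = F, (((q | p) & ~(((s ^ r) <-> (p & p & r)) <-> p)) -> (p & s)) = F, so the formula = T.
Row p=T, q=F, r=F, s=T: ((q | p) & ~(((s ^ r) <-> (p & p & r)) <-> p)) = T, (p & s) = T, (((q | p) & ~(((s ^ r) <-> (p & p & r)) <-> p)) -> (p & s)) = T, so the formula = F.
Row p=T, q=F, r=T, s=T: ((q | p) & ~(((s ^ r) <-> (p & p & r)) <-> p)) = T, (p & s) = T, (((q | p) & ~(((s ^ r) <-> (p & p & r)) <-> p)) -> (p & s)) = T, so the formula = F.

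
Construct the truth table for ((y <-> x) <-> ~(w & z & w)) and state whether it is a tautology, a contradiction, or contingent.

  x      y      z      w    |  ((y <-> x) <-> ~(w & z & w))
 True   True   True   True  |             False            
 True   True   True  False  |              True            
 True   True  False   True  |              True            
 True   True  False  False  |              True            
 True  False   True   True  |              True            
 True  False   True  False  |             False            
 True  False  False   True  |             False            
 True  False  False  False  |             False            
False   True   True   True  |              True            
False   True   True  False  |             False            
False   True  False   True  |             False            
False   True  False  False  |             False            
False  False   True   True  |             False            
False  False   True  False  |              True            
False  False  False   True  |              True            
False  False  False  False  |              True            
8 of 16 rows are True, so the formula is contingent.

contingent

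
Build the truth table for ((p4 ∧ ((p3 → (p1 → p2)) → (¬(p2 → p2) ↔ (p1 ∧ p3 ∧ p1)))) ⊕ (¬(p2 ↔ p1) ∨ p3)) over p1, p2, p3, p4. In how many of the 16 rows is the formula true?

9

p1 | p2 | p3 | p4 | φ
-- | -- | -- | -- | -
T  | T  | T  | T  | T
T  | T  | T  | F  | T
T  | T  | F  | T  | T
T  | T  | F  | F  | F
T  | F  | T  | T  | F
T  | F  | T  | F  | T
T  | F  | F  | T  | F
T  | F  | F  | F  | T
F  | T  | T  | T  | F
F  | T  | T  | F  | T
F  | T  | F  | T  | F
F  | T  | F  | F  | T
F  | F  | T  | T  | F
F  | F  | T  | F  | T
F  | F  | F  | T  | T
F  | F  | F  | F  | F
The formula is true on 9 of the 16 rows.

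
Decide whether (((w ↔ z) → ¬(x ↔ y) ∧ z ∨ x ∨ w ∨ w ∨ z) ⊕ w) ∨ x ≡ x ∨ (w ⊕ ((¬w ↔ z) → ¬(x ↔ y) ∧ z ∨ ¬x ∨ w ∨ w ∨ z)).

not equivalent

  x      y      z      w    |    φ      ψ  
False  False  False  False  |  False   True
False  False  False   True  |  False  False
False  False   True  False  |   True   True
False  False   True   True  |  False  False
False   True  False  False  |  False   True
False   True  False   True  |  False  False
False   True   True  False  |   True   True
False   True   True   True  |  False  False
 True  False  False  False  |   True   True
 True  False  False   True  |   True   True
 True  False   True  False  |   True   True
 True  False   True   True  |   True   True
 True   True  False  False  |   True   True
 True   True  False   True  |   True   True
 True   True   True  False  |   True   True
 True   True   True   True  |   True   True
The columns differ at x=False, y=False, z=False, w=False (φ=False, ψ=True), so they are not equivalent.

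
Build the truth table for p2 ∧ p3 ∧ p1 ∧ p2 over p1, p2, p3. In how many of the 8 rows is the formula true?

p1  p2  p3  |  (p2 ∧ p3 ∧ p1 ∧ p2)
1   1   1   |           1         
1   1   0   |           0         
1   0   1   |           0         
1   0   0   |           0         
0   1   1   |           0         
0   1   0   |           0         
0   0   1   |           0         
0   0   0   |           0         
The formula is true on 1 of the 8 rows.

1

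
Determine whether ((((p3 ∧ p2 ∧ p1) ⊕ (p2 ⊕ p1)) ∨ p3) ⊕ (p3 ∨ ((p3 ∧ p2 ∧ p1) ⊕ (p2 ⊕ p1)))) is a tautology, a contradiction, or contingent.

  p1  |   p2  |   p3  |   φ  
----- | ----- | ----- | -----
False | False | False | False
False | False |  True | False
False |  True | False | False
False |  True |  True | False
 True | False | False | False
 True | False |  True | False
 True |  True | False | False
 True |  True |  True | False
Every row is False, so the formula is a contradiction.

contradiction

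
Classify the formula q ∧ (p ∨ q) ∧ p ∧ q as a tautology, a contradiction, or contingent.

contingent

p | q || (p ∨ q) | ((p ∨ q) ∧ p ∧ q) | (q ∧ ((p ∨ q) ∧ p ∧ q))
F | F ||    F    |         F         |            F           
F | T ||    T    |         F         |            F           
T | F ||    T    |         F         |            F           
T | T ||    T    |         T         |            T           
1 of 4 rows are T, so the formula is contingent.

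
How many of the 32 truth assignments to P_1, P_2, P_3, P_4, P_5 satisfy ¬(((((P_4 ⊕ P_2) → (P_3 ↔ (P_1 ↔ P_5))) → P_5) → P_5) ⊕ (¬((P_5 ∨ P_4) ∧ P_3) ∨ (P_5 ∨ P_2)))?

28

P_1  P_2  P_3  P_4  P_5  |  φ
 F    F    F    F    F   |  T
 F    F    F    F    T   |  T
 F    F    F    T    F   |  F
 F    F    F    T    T   |  T
 F    F    T    F    F   |  T
 F    F    T    F    T   |  T
 F    F    T    T    F   |  F
 F    F    T    T    T   |  T
 F    T    F    F    F   |  F
 F    T    F    F    T   |  T
 F    T    F    T    F   |  T
 F    T    F    T    T   |  T
 F    T    T    F    F   |  T
 F    T    T    F    T   |  T
 F    T    T    T    F   |  T
 F    T    T    T    T   |  T
 T    F    F    F    F   |  T
 T    F    F    F    T   |  T
 T    F    F    T    F   |  T
 T    F    F    T    T   |  T
 T    F    T    F    F   |  T
 T    F    T    F    T   |  T
 T    F    T    T    F   |  T
 T    F    T    T    T   |  T
 T    T    F    F    F   |  T
 T    T    F    F    T   |  T
 T    T    F    T    F   |  T
 T    T    F    T    T   |  T
 T    T    T    F    F   |  F
 T    T    T    F    T   |  T
 T    T    T    T    F   |  T
 T    T    T    T    T   |  T
The formula is true on 28 of the 32 rows.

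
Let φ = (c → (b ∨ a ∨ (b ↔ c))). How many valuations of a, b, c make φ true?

7

a | b | c || (c → (b ∨ a ∨ (b ↔ c)))
F | F | F ||            T           
F | F | T ||            F           
F | T | F ||            T           
F | T | T ||            T           
T | F | F ||            T           
T | F | T ||            T           
T | T | F ||            T           
T | T | T ||            T           
The formula is true on 7 of the 8 rows.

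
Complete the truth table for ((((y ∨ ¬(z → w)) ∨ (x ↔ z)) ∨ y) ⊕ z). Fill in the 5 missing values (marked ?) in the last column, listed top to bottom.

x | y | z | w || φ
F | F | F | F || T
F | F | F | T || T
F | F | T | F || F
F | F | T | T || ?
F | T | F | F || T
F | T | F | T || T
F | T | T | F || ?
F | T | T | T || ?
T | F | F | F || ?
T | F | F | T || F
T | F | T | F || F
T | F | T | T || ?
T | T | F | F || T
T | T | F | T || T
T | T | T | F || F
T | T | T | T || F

Row x=F, y=F, z=T, w=T: (((y ∨ ¬(z → w)) ∨ (x ↔ z)) ∨ y) = F, so the formula = T.
Row x=F, y=T, z=T, w=F: (((y ∨ ¬(z → w)) ∨ (x ↔ z)) ∨ y) = T, so the formula = F.
Row x=F, y=T, z=T, w=T: (((y ∨ ¬(z → w)) ∨ (x ↔ z)) ∨ y) = T, so the formula = F.
Row x=T, y=F, z=F, w=F: (((y ∨ ¬(z → w)) ∨ (x ↔ z)) ∨ y) = F, so the formula = F.
Row x=T, y=F, z=T, w=T: (((y ∨ ¬(z → w)) ∨ (x ↔ z)) ∨ y) = T, so the formula = F.

T, F, F, F, F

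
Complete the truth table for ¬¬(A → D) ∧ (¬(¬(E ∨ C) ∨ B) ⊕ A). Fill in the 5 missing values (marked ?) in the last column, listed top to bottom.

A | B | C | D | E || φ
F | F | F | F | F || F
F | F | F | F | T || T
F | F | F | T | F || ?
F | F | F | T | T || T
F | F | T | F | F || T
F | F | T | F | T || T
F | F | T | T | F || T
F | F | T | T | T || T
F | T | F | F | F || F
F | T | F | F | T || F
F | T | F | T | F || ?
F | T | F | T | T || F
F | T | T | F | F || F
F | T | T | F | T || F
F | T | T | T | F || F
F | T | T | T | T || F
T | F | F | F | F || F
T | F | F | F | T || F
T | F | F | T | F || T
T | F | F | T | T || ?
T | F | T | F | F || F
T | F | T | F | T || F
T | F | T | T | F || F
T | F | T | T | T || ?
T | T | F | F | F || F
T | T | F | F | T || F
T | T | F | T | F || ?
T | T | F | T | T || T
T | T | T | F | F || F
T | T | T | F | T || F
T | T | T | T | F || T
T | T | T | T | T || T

Row A=F, B=F, C=F, D=T, E=F: ¬¬(A → D) = T, (¬(¬(E ∨ C) ∨ B) ⊕ A) = F, so the formula = F.
Row A=F, B=T, C=F, D=T, E=F: ¬¬(A → D) = T, (¬(¬(E ∨ C) ∨ B) ⊕ A) = F, so the formula = F.
Row A=T, B=F, C=F, D=T, E=T: ¬¬(A → D) = T, (¬(¬(E ∨ C) ∨ B) ⊕ A) = F, so the formula = F.
Row A=T, B=F, C=T, D=T, E=T: ¬¬(A → D) = T, (¬(¬(E ∨ C) ∨ B) ⊕ A) = F, so the formula = F.
Row A=T, B=T, C=F, D=T, E=F: ¬¬(A → D) = T, (¬(¬(E ∨ C) ∨ B) ⊕ A) = T, so the formula = T.

F, F, F, F, T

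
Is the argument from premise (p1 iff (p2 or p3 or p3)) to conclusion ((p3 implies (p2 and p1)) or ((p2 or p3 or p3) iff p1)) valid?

yes

p1 | p2 | p3 | φ | ψ
-- | -- | -- | - | -
0  | 0  | 0  | 1 | 1
0  | 0  | 1  | 0 | 0
0  | 1  | 0  | 0 | 1
0  | 1  | 1  | 0 | 0
1  | 0  | 0  | 0 | 1
1  | 0  | 1  | 1 | 1
1  | 1  | 0  | 1 | 1
1  | 1  | 1  | 1 | 1
In every row where φ is true, ψ is also true, so φ ⊨ ψ.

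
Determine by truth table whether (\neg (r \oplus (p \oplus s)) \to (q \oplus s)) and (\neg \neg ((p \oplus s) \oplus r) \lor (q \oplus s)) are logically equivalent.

equivalent

p | q | r | s || φ | ψ
T | T | T | T || T | T
T | T | T | F || T | T
T | T | F | T || F | F
T | T | F | F || T | T
T | F | T | T || T | T
T | F | T | F || F | F
T | F | F | T || T | T
T | F | F | F || T | T
F | T | T | T || F | F
F | T | T | F || T | T
F | T | F | T || T | T
F | T | F | F || T | T
F | F | T | T || T | T
F | F | T | F || T | T
F | F | F | T || T | T
F | F | F | F || F | F
The columns for φ and ψ agree on every row, so they are logically equivalent.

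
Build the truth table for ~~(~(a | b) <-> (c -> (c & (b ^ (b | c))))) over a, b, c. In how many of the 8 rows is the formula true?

a  b  c     (a | b)  ~(a | b)  (b | c)  (b ^ (b | c))  (c & (b ^ (b | c)))  (c -> (c & (b ^ (b | c))))  φ
F  F  F        F        T         F           F                 F                       T               T
F  F  T        F        T         T           T                 T                       T               T
F  T  F        T        F         T           F                 F                       T               F
F  T  T        T        F         T           F                 F                       F               T
T  F  F        T        F         F           F                 F                       T               F
T  F  T        T        F         T           T                 T                       T               F
T  T  F        T        F         T           F                 F                       T               F
T  T  T        T        F         T           F                 F                       F               T
The formula is true on 4 of the 8 rows.

4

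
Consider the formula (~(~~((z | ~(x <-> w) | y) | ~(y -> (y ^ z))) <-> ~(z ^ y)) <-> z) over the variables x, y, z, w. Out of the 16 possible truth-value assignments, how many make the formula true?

6

x | y | z | w || φ
0 | 0 | 0 | 0 || 0
0 | 0 | 0 | 1 || 1
0 | 0 | 1 | 0 || 1
0 | 0 | 1 | 1 || 1
0 | 1 | 0 | 0 || 0
0 | 1 | 0 | 1 || 0
0 | 1 | 1 | 0 || 0
0 | 1 | 1 | 1 || 0
1 | 0 | 0 | 0 || 1
1 | 0 | 0 | 1 || 0
1 | 0 | 1 | 0 || 1
1 | 0 | 1 | 1 || 1
1 | 1 | 0 | 0 || 0
1 | 1 | 0 | 1 || 0
1 | 1 | 1 | 0 || 0
1 | 1 | 1 | 1 || 0
The formula is true on 6 of the 16 rows.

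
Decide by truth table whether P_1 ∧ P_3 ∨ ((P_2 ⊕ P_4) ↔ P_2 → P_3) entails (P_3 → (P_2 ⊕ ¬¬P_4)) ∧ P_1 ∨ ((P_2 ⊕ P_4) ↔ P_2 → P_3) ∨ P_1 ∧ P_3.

P_1 | P_2 | P_3 | P_4 | φ | ψ
--- | --- | --- | --- | - | -
 F  |  F  |  F  |  F  | F | F
 F  |  F  |  F  |  T  | T | T
 F  |  F  |  T  |  F  | F | F
 F  |  F  |  T  |  T  | T | T
 F  |  T  |  F  |  F  | F | F
 F  |  T  |  F  |  T  | T | T
 F  |  T  |  T  |  F  | T | T
 F  |  T  |  T  |  T  | F | F
 T  |  F  |  F  |  F  | F | T
 T  |  F  |  F  |  T  | T | T
 T  |  F  |  T  |  F  | T | T
 T  |  F  |  T  |  T  | T | T
 T  |  T  |  F  |  F  | F | T
 T  |  T  |  F  |  T  | T | T
 T  |  T  |  T  |  F  | T | T
 T  |  T  |  T  |  T  | T | T
In every row where φ is true, ψ is also true, so φ ⊨ ψ.

yes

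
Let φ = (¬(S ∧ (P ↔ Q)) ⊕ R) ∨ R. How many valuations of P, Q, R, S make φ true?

P | Q | R | S || ((¬(S ∧ (P ↔ Q)) ⊕ R) ∨ R)
F | F | F | F ||             T             
F | F | F | T ||             F             
F | F | T | F ||             T             
F | F | T | T ||             T             
F | T | F | F ||             T             
F | T | F | T ||             T             
F | T | T | F ||             T             
F | T | T | T ||             T             
T | F | F | F ||             T             
T | F | F | T ||             T             
T | F | T | F ||             T             
T | F | T | T ||             T             
T | T | F | F ||             T             
T | T | F | T ||             F             
T | T | T | F ||             T             
T | T | T | T ||             T             
The formula is true on 14 of the 16 rows.

14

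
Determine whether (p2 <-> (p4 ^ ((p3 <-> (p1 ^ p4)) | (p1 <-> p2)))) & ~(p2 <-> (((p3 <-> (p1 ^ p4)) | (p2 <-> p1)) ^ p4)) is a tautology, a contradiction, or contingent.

contradiction

p1 | p2 | p3 | p4 | (p1 ^ p4) | (p3 <-> (p1 ^ p4)) | (p1 <-> p2) | (p2 <-> p1) | φ
-- | -- | -- | -- | --------- | ------------------ | ----------- | ----------- | -
T  | T  | T  | T  |     F     |         F          |      T      |      T      | F
T  | T  | T  | F  |     T     |         T          |      T      |      T      | F
T  | T  | F  | T  |     F     |         T          |      T      |      T      | F
T  | T  | F  | F  |     T     |         F          |      T      |      T      | F
T  | F  | T  | T  |     F     |         F          |      F      |      F      | F
T  | F  | T  | F  |     T     |         T          |      F      |      F      | F
T  | F  | F  | T  |     F     |         T          |      F      |      F      | F
T  | F  | F  | F  |     T     |         F          |      F      |      F      | F
F  | T  | T  | T  |     T     |         T          |      F      |      F      | F
F  | T  | T  | F  |     F     |         F          |      F      |      F      | F
F  | T  | F  | T  |     T     |         F          |      F      |      F      | F
F  | T  | F  | F  |     F     |         T          |      F      |      F      | F
F  | F  | T  | T  |     T     |         T          |      T      |      T      | F
F  | F  | T  | F  |     F     |         F          |      T      |      T      | F
F  | F  | F  | T  |     T     |         F          |      T      |      T      | F
F  | F  | F  | F  |     F     |         T          |      T      |      T      | F
Every row is F, so the formula is a contradiction.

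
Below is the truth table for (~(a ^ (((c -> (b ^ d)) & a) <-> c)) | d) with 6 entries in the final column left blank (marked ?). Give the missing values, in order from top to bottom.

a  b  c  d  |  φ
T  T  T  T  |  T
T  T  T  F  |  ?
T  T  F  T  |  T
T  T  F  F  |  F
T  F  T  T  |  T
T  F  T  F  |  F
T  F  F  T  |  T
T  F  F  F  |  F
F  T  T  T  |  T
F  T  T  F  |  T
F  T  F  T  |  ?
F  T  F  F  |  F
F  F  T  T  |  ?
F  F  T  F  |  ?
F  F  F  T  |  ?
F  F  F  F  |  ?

T, T, T, T, T, F

Row a=T, b=T, c=T, d=F: ~(a ^ (((c -> (b ^ d)) & a) <-> c)) = T, so the formula = T.
Row a=F, b=T, c=F, d=T: ~(a ^ (((c -> (b ^ d)) & a) <-> c)) = F, so the formula = T.
Row a=F, b=F, c=T, d=T: ~(a ^ (((c -> (b ^ d)) & a) <-> c)) = T, so the formula = T.
Row a=F, b=F, c=T, d=F: ~(a ^ (((c -> (b ^ d)) & a) <-> c)) = T, so the formula = T.
Row a=F, b=F, c=F, d=T: ~(a ^ (((c -> (b ^ d)) & a) <-> c)) = F, so the formula = T.
Row a=F, b=F, c=F, d=F: ~(a ^ (((c -> (b ^ d)) & a) <-> c)) = F, so the formula = F.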